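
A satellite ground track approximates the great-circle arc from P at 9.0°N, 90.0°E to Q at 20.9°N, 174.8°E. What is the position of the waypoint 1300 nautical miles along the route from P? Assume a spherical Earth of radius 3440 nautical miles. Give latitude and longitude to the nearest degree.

≈ 16°N, 111°E

The haversine formula gives a central angle δ ≈ 1.431 rad (82.0°) between the endpoints. The total great-circle distance is δ·R ≈ 1.431 × 3440 ≈ 4922 nmi, so the target fraction is f = 1300/4922 ≈ 0.264.
Interpolate at f ≈ 0.264 with slerp weights a = sin((1−f)δ)/sin δ ≈ 0.877, b = sin(fδ)/sin δ ≈ 0.373.
p = a·p₁ + b·p₂ ≈ (-0.347, 0.898, 0.270); φ = arcsin(p_z) ≈ 15.68°, λ = atan2(p_y, p_x) ≈ 111.10°.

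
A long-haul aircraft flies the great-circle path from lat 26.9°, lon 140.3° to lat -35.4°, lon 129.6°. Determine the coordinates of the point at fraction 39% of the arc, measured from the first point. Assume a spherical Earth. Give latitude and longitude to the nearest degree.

≈ lat 3°, lon 136°

Convert each endpoint to a unit vector on the sphere (x = cos φ cos λ, y = cos φ sin λ, z = sin φ).
The central angle between the endpoints is δ = arccos(p₁·p₂) ≈ 1.102 rad (63.1°).
Interpolate at f = 0.39 with slerp weights a = sin((1−f)δ)/sin δ ≈ 0.698, b = sin(fδ)/sin δ ≈ 0.467.
p = a·p₁ + b·p₂ ≈ (-0.722, 0.691, 0.045); φ = arcsin(p_z) ≈ 2.59°, λ = atan2(p_y, p_x) ≈ 136.24°.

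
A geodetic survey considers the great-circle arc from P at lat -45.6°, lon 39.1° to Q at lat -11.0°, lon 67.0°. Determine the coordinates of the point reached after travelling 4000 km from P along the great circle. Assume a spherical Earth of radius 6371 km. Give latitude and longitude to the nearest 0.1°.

Convert each endpoint to a unit vector on the sphere (x = cos φ cos λ, y = cos φ sin λ, z = sin φ).
The central angle between the endpoints is δ = arccos(p₁·p₂) ≈ 0.733 rad (42.0°). The total great-circle distance is δ·R ≈ 0.733 × 6371 ≈ 4669 km, so the target fraction is f = 4000/4669 ≈ 0.857.
Interpolate at f ≈ 0.857 with slerp weights a = sin((1−f)δ)/sin δ ≈ 0.157, b = sin(fδ)/sin δ ≈ 0.878.
p = a·p₁ + b·p₂ ≈ (0.422, 0.863, -0.279); φ = arcsin(p_z) ≈ -16.23°, λ = atan2(p_y, p_x) ≈ 63.94°.

≈ lat -16.2°, lon 63.9°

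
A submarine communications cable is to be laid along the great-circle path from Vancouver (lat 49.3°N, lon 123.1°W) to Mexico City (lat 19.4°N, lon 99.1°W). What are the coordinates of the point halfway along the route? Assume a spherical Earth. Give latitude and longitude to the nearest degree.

Write both endpoints as unit vectors p₁, p₂ with components (cos φ cos λ, cos φ sin λ, sin φ).
The central angle between the endpoints is δ = arccos(p₁·p₂) ≈ 0.620 rad (35.5°).
Interpolate at f = 1/2 with slerp weights a = sin((1−f)δ)/sin δ ≈ 0.525, b = sin(fδ)/sin δ ≈ 0.525.
p = a·p₁ + b·p₂ ≈ (-0.265, -0.776, 0.572); φ = arcsin(p_z) ≈ 34.92°, λ = atan2(p_y, p_x) ≈ -108.88°.

≈ lat 35°N, lon 109°W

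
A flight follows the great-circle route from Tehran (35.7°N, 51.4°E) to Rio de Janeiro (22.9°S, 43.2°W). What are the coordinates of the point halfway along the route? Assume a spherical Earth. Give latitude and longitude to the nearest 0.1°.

≈ (9.4°N, 0.2°E)

Write both endpoints as unit vectors p₁, p₂ with components (cos φ cos λ, cos φ sin λ, sin φ).
The central angle between the endpoints is δ = arccos(p₁·p₂) ≈ 1.862 rad (106.7°).
Interpolate at f = 1/2 with slerp weights a = sin((1−f)δ)/sin δ ≈ 0.837, b = sin(fδ)/sin δ ≈ 0.837.
p = a·p₁ + b·p₂ ≈ (0.987, 0.003, 0.163); φ = arcsin(p_z) ≈ 9.37°, λ = atan2(p_y, p_x) ≈ 0.20°.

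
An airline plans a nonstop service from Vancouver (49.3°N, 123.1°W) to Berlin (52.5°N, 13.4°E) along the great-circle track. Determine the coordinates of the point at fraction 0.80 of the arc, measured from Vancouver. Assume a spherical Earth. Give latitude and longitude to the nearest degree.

≈ 64°N, 2°W

Write both endpoints as unit vectors p₁, p₂ with components (cos φ cos λ, cos φ sin λ, sin φ).
The central angle between the endpoints is δ = arccos(p₁·p₂) ≈ 1.252 rad (71.7°).
Interpolate at f = 0.80 with slerp weights a = sin((1−f)δ)/sin δ ≈ 0.261, b = sin(fδ)/sin δ ≈ 0.887.
p = a·p₁ + b·p₂ ≈ (0.432, -0.017, 0.902); φ = arcsin(p_z) ≈ 64.36°, λ = atan2(p_y, p_x) ≈ -2.30°.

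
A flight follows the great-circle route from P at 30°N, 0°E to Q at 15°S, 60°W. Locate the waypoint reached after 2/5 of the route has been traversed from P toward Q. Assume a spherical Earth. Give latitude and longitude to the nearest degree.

The haversine formula gives a central angle δ ≈ 1.278 rad (73.2°) between the endpoints.
Interpolate at f = 2/5 with slerp weights a = sin((1−f)δ)/sin δ ≈ 0.725, b = sin(fδ)/sin δ ≈ 0.511.
p = a·p₁ + b·p₂ ≈ (0.874, -0.427, 0.230); φ = arcsin(p_z) ≈ 13.30°, λ = atan2(p_y, p_x) ≈ -26.05°.

≈ 13°N, 26°W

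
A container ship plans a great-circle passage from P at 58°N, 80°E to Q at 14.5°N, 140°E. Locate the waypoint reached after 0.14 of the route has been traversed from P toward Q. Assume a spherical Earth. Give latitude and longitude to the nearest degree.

≈ 54°N, 94°E

Convert each endpoint to a unit vector on the sphere (x = cos φ cos λ, y = cos φ sin λ, z = sin φ).
The central angle between the endpoints is δ = arccos(p₁·p₂) ≈ 1.083 rad (62.0°).
Interpolate at f = 0.14 with slerp weights a = sin((1−f)δ)/sin δ ≈ 0.908, b = sin(fδ)/sin δ ≈ 0.171.
p = a·p₁ + b·p₂ ≈ (-0.043, 0.580, 0.813); φ = arcsin(p_z) ≈ 54.40°, λ = atan2(p_y, p_x) ≈ 94.26°.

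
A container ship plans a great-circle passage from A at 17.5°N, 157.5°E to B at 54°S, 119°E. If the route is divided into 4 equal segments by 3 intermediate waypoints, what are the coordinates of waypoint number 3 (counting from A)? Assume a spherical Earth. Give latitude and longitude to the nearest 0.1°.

≈ 37.2°S, 133.8°E

The haversine formula gives a central angle δ ≈ 1.374 rad (78.7°) between the endpoints.
Interpolate at f = 3/4 with slerp weights a = sin((1−f)δ)/sin δ ≈ 0.343, b = sin(fδ)/sin δ ≈ 0.874.
p = a·p₁ + b·p₂ ≈ (-0.552, 0.575, -0.604); φ = arcsin(p_z) ≈ -37.17°, λ = atan2(p_y, p_x) ≈ 133.83°.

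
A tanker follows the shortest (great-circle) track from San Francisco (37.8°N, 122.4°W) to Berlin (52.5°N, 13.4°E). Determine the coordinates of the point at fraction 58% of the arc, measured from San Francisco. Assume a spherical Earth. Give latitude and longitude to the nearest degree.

The haversine formula gives a central angle δ ≈ 1.429 rad (81.9°) between the endpoints.
Interpolate at f = 0.58 with slerp weights a = sin((1−f)δ)/sin δ ≈ 0.570, b = sin(fδ)/sin δ ≈ 0.745.
p = a·p₁ + b·p₂ ≈ (0.199, -0.276, 0.940); φ = arcsin(p_z) ≈ 70.11°, λ = atan2(p_y, p_x) ≈ -54.11°.

≈ (70°N, 54°W)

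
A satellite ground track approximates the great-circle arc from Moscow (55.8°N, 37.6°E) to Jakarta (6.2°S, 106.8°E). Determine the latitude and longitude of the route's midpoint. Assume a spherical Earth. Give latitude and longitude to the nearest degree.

Convert each endpoint to a unit vector on the sphere (x = cos φ cos λ, y = cos φ sin λ, z = sin φ).
The central angle between the endpoints is δ = arccos(p₁·p₂) ≈ 1.461 rad (83.7°).
Interpolate at f = 1/2 with slerp weights a = sin((1−f)δ)/sin δ ≈ 0.671, b = sin(fδ)/sin δ ≈ 0.671.
p = a·p₁ + b·p₂ ≈ (0.106, 0.869, 0.483); φ = arcsin(p_z) ≈ 28.87°, λ = atan2(p_y, p_x) ≈ 83.04°.

≈ 29°N, 83°E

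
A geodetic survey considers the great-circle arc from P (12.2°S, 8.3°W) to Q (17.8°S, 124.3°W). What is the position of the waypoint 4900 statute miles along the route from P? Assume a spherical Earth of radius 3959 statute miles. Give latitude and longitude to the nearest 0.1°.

Convert each endpoint to a unit vector on the sphere (x = cos φ cos λ, y = cos φ sin λ, z = sin φ).
The central angle between the endpoints is δ = arccos(p₁·p₂) ≈ 1.921 rad (110.1°). The total great-circle distance is δ·R ≈ 1.921 × 3959 ≈ 7606 mi, so the target fraction is f = 4900/7606 ≈ 0.644.
Interpolate at f ≈ 0.644 with slerp weights a = sin((1−f)δ)/sin δ ≈ 0.672, b = sin(fδ)/sin δ ≈ 1.006.
p = a·p₁ + b·p₂ ≈ (0.111, -0.886, -0.450); φ = arcsin(p_z) ≈ -26.72°, λ = atan2(p_y, p_x) ≈ -82.89°.

≈ (26.7°S, 82.9°W)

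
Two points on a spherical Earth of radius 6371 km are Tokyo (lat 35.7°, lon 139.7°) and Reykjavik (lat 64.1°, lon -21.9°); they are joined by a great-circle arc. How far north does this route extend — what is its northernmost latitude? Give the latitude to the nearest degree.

The great circle lies in the plane with unit normal n̂ = (p₁ × p₂)/|p₁ × p₂|.
Here n̂_z ≈ -0.114; the vertex latitude is φ_max = arccos|n̂_z| ≈ 83.5°.

≈ 83°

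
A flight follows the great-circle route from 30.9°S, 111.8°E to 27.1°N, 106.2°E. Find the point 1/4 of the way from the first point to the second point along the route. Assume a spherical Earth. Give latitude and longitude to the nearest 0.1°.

The haversine formula gives a central angle δ ≈ 1.017 rad (58.2°) between the endpoints.
Interpolate at f = 1/4 with slerp weights a = sin((1−f)δ)/sin δ ≈ 0.812, b = sin(fδ)/sin δ ≈ 0.296.
p = a·p₁ + b·p₂ ≈ (-0.332, 0.900, -0.282); φ = arcsin(p_z) ≈ -16.41°, λ = atan2(p_y, p_x) ≈ 110.27°.

≈ 16.4°S, 110.3°E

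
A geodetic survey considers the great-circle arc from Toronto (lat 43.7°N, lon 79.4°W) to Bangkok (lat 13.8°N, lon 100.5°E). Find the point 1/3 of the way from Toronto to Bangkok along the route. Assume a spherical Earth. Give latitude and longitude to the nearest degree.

≈ lat 85°N, lon 79°W

The haversine formula gives a central angle δ ≈ 2.138 rad (122.5°) between the endpoints.
Interpolate at f = 1/3 with slerp weights a = sin((1−f)δ)/sin δ ≈ 1.173, b = sin(fδ)/sin δ ≈ 0.775.
p = a·p₁ + b·p₂ ≈ (0.019, -0.093, 0.995); φ = arcsin(p_z) ≈ 84.53°, λ = atan2(p_y, p_x) ≈ -78.61°.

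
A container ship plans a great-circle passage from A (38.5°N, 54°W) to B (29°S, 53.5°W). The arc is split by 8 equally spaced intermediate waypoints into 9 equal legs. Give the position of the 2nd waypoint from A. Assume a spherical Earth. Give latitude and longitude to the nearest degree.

Convert each endpoint to a unit vector on the sphere (x = cos φ cos λ, y = cos φ sin λ, z = sin φ).
The central angle between the endpoints is δ = arccos(p₁·p₂) ≈ 1.178 rad (67.5°).
Interpolate at f = 2/9 with slerp weights a = sin((1−f)δ)/sin δ ≈ 0.859, b = sin(fδ)/sin δ ≈ 0.280.
p = a·p₁ + b·p₂ ≈ (0.541, -0.741, 0.399); φ = arcsin(p_z) ≈ 23.50°, λ = atan2(p_y, p_x) ≈ -53.87°.

≈ (24°N, 54°W)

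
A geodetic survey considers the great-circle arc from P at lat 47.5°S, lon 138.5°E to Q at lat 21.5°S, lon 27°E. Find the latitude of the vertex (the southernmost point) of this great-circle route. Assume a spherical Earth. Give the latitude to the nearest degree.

The great circle lies in the plane with unit normal n̂ = (p₁ × p₂)/|p₁ × p₂|.
Here n̂_z ≈ -0.585; the vertex latitude is φ_max = arccos|n̂_z| ≈ 54.2°.
Check via Clairaut: cos φ_max = |cos φ₁| · sin C = cos(47.5°)·sin(120.0°) ≈ 0.585, again giving ≈ 54.2°.

≈ 54°S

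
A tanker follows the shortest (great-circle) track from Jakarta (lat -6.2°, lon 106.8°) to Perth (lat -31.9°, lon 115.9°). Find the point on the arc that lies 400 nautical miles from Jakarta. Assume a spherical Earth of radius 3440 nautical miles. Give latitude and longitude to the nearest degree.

Convert each endpoint to a unit vector on the sphere (x = cos φ cos λ, y = cos φ sin λ, z = sin φ).
The central angle between the endpoints is δ = arccos(p₁·p₂) ≈ 0.472 rad (27.1°). The total great-circle distance is δ·R ≈ 0.472 × 3440 ≈ 1625 nmi, so the target fraction is f = 400/1625 ≈ 0.246.
Interpolate at f ≈ 0.246 with slerp weights a = sin((1−f)δ)/sin δ ≈ 0.766, b = sin(fδ)/sin δ ≈ 0.255.
p = a·p₁ + b·p₂ ≈ (-0.315, 0.924, -0.217); φ = arcsin(p_z) ≈ -12.56°, λ = atan2(p_y, p_x) ≈ 108.81°.

≈ lat -13°, lon 109°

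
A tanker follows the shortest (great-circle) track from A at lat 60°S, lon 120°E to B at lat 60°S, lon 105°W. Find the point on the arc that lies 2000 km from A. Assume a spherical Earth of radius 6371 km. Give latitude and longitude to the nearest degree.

≈ lat 74°S, lon 150°E

Convert each endpoint to a unit vector on the sphere (x = cos φ cos λ, y = cos φ sin λ, z = sin φ).
The central angle between the endpoints is δ = arccos(p₁·p₂) ≈ 0.960 rad (55.0°). The total great-circle distance is δ·R ≈ 0.960 × 6371 ≈ 6118 km, so the target fraction is f = 2000/6118 ≈ 0.327.
Interpolate at f ≈ 0.327 with slerp weights a = sin((1−f)δ)/sin δ ≈ 0.735, b = sin(fδ)/sin δ ≈ 0.377.
p = a·p₁ + b·p₂ ≈ (-0.233, 0.136, -0.963); φ = arcsin(p_z) ≈ -74.36°, λ = atan2(p_y, p_x) ≈ 149.62°.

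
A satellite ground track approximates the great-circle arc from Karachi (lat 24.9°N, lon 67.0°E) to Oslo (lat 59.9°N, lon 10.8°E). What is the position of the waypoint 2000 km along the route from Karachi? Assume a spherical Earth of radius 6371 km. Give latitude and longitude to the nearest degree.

≈ lat 40°N, lon 55°E

Convert each endpoint to a unit vector on the sphere (x = cos φ cos λ, y = cos φ sin λ, z = sin φ).
The central angle between the endpoints is δ = arccos(p₁·p₂) ≈ 0.905 rad (51.9°). The total great-circle distance is δ·R ≈ 0.905 × 6371 ≈ 5769 km, so the target fraction is f = 2000/5769 ≈ 0.347.
Interpolate at f ≈ 0.347 with slerp weights a = sin((1−f)δ)/sin δ ≈ 0.709, b = sin(fδ)/sin δ ≈ 0.393.
p = a·p₁ + b·p₂ ≈ (0.445, 0.629, 0.638); φ = arcsin(p_z) ≈ 39.64°, λ = atan2(p_y, p_x) ≈ 54.74°.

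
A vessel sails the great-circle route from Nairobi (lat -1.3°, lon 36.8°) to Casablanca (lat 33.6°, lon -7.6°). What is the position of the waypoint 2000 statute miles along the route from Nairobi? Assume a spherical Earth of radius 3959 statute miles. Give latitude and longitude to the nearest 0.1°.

Convert each endpoint to a unit vector on the sphere (x = cos φ cos λ, y = cos φ sin λ, z = sin φ).
The central angle between the endpoints is δ = arccos(p₁·p₂) ≈ 0.949 rad (54.4°). The total great-circle distance is δ·R ≈ 0.949 × 3959 ≈ 3758 mi, so the target fraction is f = 2000/3758 ≈ 0.532.
Interpolate at f ≈ 0.532 with slerp weights a = sin((1−f)δ)/sin δ ≈ 0.528, b = sin(fδ)/sin δ ≈ 0.595.
p = a·p₁ + b·p₂ ≈ (0.914, 0.251, 0.317); φ = arcsin(p_z) ≈ 18.51°, λ = atan2(p_y, p_x) ≈ 15.34°.

≈ lat 18.5°, lon 15.3°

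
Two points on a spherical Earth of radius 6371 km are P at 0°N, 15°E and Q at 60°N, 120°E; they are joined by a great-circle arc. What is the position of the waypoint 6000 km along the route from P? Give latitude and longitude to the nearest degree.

≈ 45°N, 49°E

The haversine formula gives a central angle δ ≈ 1.701 rad (97.4°) between the endpoints. The total great-circle distance is δ·R ≈ 1.701 × 6371 ≈ 10834 km, so the target fraction is f = 6000/10834 ≈ 0.554.
Interpolate at f ≈ 0.554 with slerp weights a = sin((1−f)δ)/sin δ ≈ 0.694, b = sin(fδ)/sin δ ≈ 0.815.
p = a·p₁ + b·p₂ ≈ (0.466, 0.533, 0.706); φ = arcsin(p_z) ≈ 44.93°, λ = atan2(p_y, p_x) ≈ 48.80°.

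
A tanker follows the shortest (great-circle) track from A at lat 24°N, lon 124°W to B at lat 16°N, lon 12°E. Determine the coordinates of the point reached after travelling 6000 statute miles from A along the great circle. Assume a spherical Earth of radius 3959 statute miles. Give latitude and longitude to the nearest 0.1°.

≈ lat 36.3°N, lon 19.4°W

Write both endpoints as unit vectors p₁, p₂ with components (cos φ cos λ, cos φ sin λ, sin φ).
The central angle between the endpoints is δ = arccos(p₁·p₂) ≈ 2.117 rad (121.3°). The total great-circle distance is δ·R ≈ 2.117 × 3959 ≈ 8382 mi, so the target fraction is f = 6000/8382 ≈ 0.716.
Interpolate at f ≈ 0.716 with slerp weights a = sin((1−f)δ)/sin δ ≈ 0.662, b = sin(fδ)/sin δ ≈ 1.169.
p = a·p₁ + b·p₂ ≈ (0.760, -0.268, 0.592); φ = arcsin(p_z) ≈ 36.27°, λ = atan2(p_y, p_x) ≈ -19.42°.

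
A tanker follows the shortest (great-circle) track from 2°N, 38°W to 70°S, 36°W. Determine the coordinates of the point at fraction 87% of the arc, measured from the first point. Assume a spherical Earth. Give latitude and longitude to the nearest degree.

≈ 61°S, 37°W

The haversine formula gives a central angle δ ≈ 1.257 rad (72.0°) between the endpoints.
Interpolate at f = 0.87 with slerp weights a = sin((1−f)δ)/sin δ ≈ 0.171, b = sin(fδ)/sin δ ≈ 0.934.
p = a·p₁ + b·p₂ ≈ (0.393, -0.293, -0.872); φ = arcsin(p_z) ≈ -60.64°, λ = atan2(p_y, p_x) ≈ -36.70°.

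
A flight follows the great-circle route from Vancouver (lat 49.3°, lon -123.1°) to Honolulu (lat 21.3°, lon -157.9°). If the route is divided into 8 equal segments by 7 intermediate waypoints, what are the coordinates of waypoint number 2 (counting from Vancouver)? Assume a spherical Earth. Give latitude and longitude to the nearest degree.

Convert each endpoint to a unit vector on the sphere (x = cos φ cos λ, y = cos φ sin λ, z = sin φ).
The central angle between the endpoints is δ = arccos(p₁·p₂) ≈ 0.685 rad (39.3°).
Interpolate at f = 2/8 with slerp weights a = sin((1−f)δ)/sin δ ≈ 0.777, b = sin(fδ)/sin δ ≈ 0.269.
p = a·p₁ + b·p₂ ≈ (-0.509, -0.519, 0.687); φ = arcsin(p_z) ≈ 43.37°, λ = atan2(p_y, p_x) ≈ -134.46°.

≈ lat 43°, lon -134°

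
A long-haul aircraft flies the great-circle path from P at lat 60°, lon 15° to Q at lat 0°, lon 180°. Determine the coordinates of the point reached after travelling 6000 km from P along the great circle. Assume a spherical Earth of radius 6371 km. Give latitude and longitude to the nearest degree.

≈ lat 64°, lon 162°

Write both endpoints as unit vectors p₁, p₂ with components (cos φ cos λ, cos φ sin λ, sin φ).
The central angle between the endpoints is δ = arccos(p₁·p₂) ≈ 2.075 rad (118.9°). The total great-circle distance is δ·R ≈ 2.075 × 6371 ≈ 13219 km, so the target fraction is f = 6000/13219 ≈ 0.454.
Interpolate at f ≈ 0.454 with slerp weights a = sin((1−f)δ)/sin δ ≈ 1.034, b = sin(fδ)/sin δ ≈ 0.923.
p = a·p₁ + b·p₂ ≈ (-0.424, 0.134, 0.896); φ = arcsin(p_z) ≈ 63.61°, λ = atan2(p_y, p_x) ≈ 162.48°.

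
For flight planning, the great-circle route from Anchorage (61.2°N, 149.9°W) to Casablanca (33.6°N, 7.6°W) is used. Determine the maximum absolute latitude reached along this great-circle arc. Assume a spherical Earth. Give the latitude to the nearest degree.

The great circle lies in the plane with unit normal n̂ = (p₁ × p₂)/|p₁ × p₂|.
Here n̂_z ≈ +0.249; the vertex latitude is φ_max = arccos|n̂_z| ≈ 75.6°.
Check via Clairaut: cos φ_max = |cos φ₁| · sin C = cos(61.2°)·sin(31.1°) ≈ 0.249, again giving ≈ 75.6°.

≈ 76°N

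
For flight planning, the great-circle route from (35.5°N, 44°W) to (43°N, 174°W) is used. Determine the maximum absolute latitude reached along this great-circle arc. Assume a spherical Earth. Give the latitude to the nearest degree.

The great circle lies in the plane with unit normal n̂ = (p₁ × p₂)/|p₁ × p₂|.
Here n̂_z ≈ -0.456; the vertex latitude is φ_max = arccos|n̂_z| ≈ 62.9°.
Check via Clairaut: cos φ_max = |cos φ₁| · sin C = cos(35.5°)·sin(34.1°) ≈ 0.456, again giving ≈ 62.9°.

≈ 63°N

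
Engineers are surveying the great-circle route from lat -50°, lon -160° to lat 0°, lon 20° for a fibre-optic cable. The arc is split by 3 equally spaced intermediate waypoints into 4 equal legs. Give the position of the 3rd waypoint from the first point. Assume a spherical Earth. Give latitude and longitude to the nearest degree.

Convert each endpoint to a unit vector on the sphere (x = cos φ cos λ, y = cos φ sin λ, z = sin φ).
The central angle between the endpoints is δ = arccos(p₁·p₂) ≈ 2.269 rad (130.0°).
Interpolate at f = 3/4 with slerp weights a = sin((1−f)δ)/sin δ ≈ 0.701, b = sin(fδ)/sin δ ≈ 1.294.
p = a·p₁ + b·p₂ ≈ (0.793, 0.288, -0.537); φ = arcsin(p_z) ≈ -32.50°, λ = atan2(p_y, p_x) ≈ 20.00°.

≈ lat -33°, lon 20°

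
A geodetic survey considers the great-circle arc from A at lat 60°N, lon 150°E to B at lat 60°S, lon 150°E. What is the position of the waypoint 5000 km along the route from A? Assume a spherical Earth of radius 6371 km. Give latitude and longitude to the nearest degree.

≈ lat 15°N, lon 150°E

Convert each endpoint to a unit vector on the sphere (x = cos φ cos λ, y = cos φ sin λ, z = sin φ).
The central angle between the endpoints is δ = arccos(p₁·p₂) ≈ 2.094 rad (120.0°). The total great-circle distance is δ·R ≈ 2.094 × 6371 ≈ 13343 km, so the target fraction is f = 5000/13343 ≈ 0.375.
Interpolate at f ≈ 0.375 with slerp weights a = sin((1−f)δ)/sin δ ≈ 1.116, b = sin(fδ)/sin δ ≈ 0.816.
p = a·p₁ + b·p₂ ≈ (-0.836, 0.483, 0.259); φ = arcsin(p_z) ≈ 15.03°, λ = atan2(p_y, p_x) ≈ 150.00°.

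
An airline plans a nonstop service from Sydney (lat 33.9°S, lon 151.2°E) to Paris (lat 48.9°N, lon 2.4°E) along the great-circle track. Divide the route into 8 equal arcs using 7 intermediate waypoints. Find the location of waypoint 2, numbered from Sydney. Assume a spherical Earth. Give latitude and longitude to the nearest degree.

Write both endpoints as unit vectors p₁, p₂ with components (cos φ cos λ, cos φ sin λ, sin φ).
The central angle between the endpoints is δ = arccos(p₁·p₂) ≈ 2.662 rad (152.5°).
Interpolate at f = 2/8 with slerp weights a = sin((1−f)δ)/sin δ ≈ 1.973, b = sin(fδ)/sin δ ≈ 1.337.
p = a·p₁ + b·p₂ ≈ (-0.557, 0.826, -0.093); φ = arcsin(p_z) ≈ -5.32°, λ = atan2(p_y, p_x) ≈ 123.99°.

≈ lat 5°S, lon 124°E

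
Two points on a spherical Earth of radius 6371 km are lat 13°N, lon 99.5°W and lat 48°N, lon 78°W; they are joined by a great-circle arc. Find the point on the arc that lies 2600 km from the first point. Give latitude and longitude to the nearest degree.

Convert each endpoint to a unit vector on the sphere (x = cos φ cos λ, y = cos φ sin λ, z = sin φ).
The central angle between the endpoints is δ = arccos(p₁·p₂) ≈ 0.686 rad (39.3°). The total great-circle distance is δ·R ≈ 0.686 × 6371 ≈ 4371 km, so the target fraction is f = 2600/4371 ≈ 0.595.
Interpolate at f ≈ 0.595 with slerp weights a = sin((1−f)δ)/sin δ ≈ 0.433, b = sin(fδ)/sin δ ≈ 0.627.
p = a·p₁ + b·p₂ ≈ (0.018, -0.826, 0.563); φ = arcsin(p_z) ≈ 34.26°, λ = atan2(p_y, p_x) ≈ -88.79°.

≈ lat 34°N, lon 89°W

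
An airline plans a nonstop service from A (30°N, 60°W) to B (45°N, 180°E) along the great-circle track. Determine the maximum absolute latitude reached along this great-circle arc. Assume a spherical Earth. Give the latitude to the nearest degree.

The great circle lies in the plane with unit normal n̂ = (p₁ × p₂)/|p₁ × p₂|.
Here n̂_z ≈ -0.531; the vertex latitude is φ_max = arccos|n̂_z| ≈ 57.9°.
Check via Clairaut: cos φ_max = |cos φ₁| · sin C = cos(30.0°)·sin(37.8°) ≈ 0.531, again giving ≈ 57.9°.

≈ 58°N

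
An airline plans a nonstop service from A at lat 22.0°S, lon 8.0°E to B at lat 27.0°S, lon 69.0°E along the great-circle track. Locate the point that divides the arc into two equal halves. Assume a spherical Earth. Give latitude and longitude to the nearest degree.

Convert each endpoint to a unit vector on the sphere (x = cos φ cos λ, y = cos φ sin λ, z = sin φ).
The central angle between the endpoints is δ = arccos(p₁·p₂) ≈ 0.964 rad (55.2°).
Interpolate at f = 1/2 with slerp weights a = sin((1−f)δ)/sin δ ≈ 0.564, b = sin(fδ)/sin δ ≈ 0.564.
p = a·p₁ + b·p₂ ≈ (0.698, 0.542, -0.468); φ = arcsin(p_z) ≈ -27.87°, λ = atan2(p_y, p_x) ≈ 37.83°.

≈ lat 28°S, lon 38°E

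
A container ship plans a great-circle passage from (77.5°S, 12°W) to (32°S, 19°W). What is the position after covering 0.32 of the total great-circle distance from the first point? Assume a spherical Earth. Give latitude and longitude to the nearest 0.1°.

≈ (63.0°S, 16.6°W)

From cos δ = sin φ₁ sin φ₂ + cos φ₁ cos φ₂ cos Δλ, the central angle is δ ≈ 0.796 rad (45.6°).
Interpolate at f = 0.32 with slerp weights a = sin((1−f)δ)/sin δ ≈ 0.721, b = sin(fδ)/sin δ ≈ 0.353.
p = a·p₁ + b·p₂ ≈ (0.435, -0.130, -0.891); φ = arcsin(p_z) ≈ -62.98°, λ = atan2(p_y, p_x) ≈ -16.60°.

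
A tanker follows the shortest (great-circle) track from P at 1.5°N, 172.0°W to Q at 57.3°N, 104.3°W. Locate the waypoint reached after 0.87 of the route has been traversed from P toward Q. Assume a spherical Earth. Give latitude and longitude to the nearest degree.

≈ 53°N, 120°W

Convert each endpoint to a unit vector on the sphere (x = cos φ cos λ, y = cos φ sin λ, z = sin φ).
The central angle between the endpoints is δ = arccos(p₁·p₂) ≈ 1.342 rad (76.9°).
Interpolate at f = 0.87 with slerp weights a = sin((1−f)δ)/sin δ ≈ 0.178, b = sin(fδ)/sin δ ≈ 0.944.
p = a·p₁ + b·p₂ ≈ (-0.302, -0.519, 0.799); φ = arcsin(p_z) ≈ 53.07°, λ = atan2(p_y, p_x) ≈ -120.22°.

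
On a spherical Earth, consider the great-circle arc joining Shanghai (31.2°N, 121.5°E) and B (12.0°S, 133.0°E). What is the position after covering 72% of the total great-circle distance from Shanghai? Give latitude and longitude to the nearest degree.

Write both endpoints as unit vectors p₁, p₂ with components (cos φ cos λ, cos φ sin λ, sin φ).
The central angle between the endpoints is δ = arccos(p₁·p₂) ≈ 0.778 rad (44.6°).
Interpolate at f = 0.72 with slerp weights a = sin((1−f)δ)/sin δ ≈ 0.308, b = sin(fδ)/sin δ ≈ 0.757.
p = a·p₁ + b·p₂ ≈ (-0.643, 0.766, 0.002); φ = arcsin(p_z) ≈ 0.12°, λ = atan2(p_y, p_x) ≈ 129.99°.

≈ (0°N, 130°E)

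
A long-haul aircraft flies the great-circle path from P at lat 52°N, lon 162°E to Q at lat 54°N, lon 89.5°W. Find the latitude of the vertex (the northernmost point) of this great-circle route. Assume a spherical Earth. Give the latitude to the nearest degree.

≈ 66°N

The great circle lies in the plane with unit normal n̂ = (p₁ × p₂)/|p₁ × p₂|.
Here n̂_z ≈ +0.403; the vertex latitude is φ_max = arccos|n̂_z| ≈ 66.3°.
Check via Clairaut: cos φ_max = |cos φ₁| · sin C = cos(52.0°)·sin(40.8°) ≈ 0.403, again giving ≈ 66.3°.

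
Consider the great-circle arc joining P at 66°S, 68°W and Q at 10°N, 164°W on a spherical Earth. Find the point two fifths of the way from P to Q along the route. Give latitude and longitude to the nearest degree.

Write both endpoints as unit vectors p₁, p₂ with components (cos φ cos λ, cos φ sin λ, sin φ).
The central angle between the endpoints is δ = arccos(p₁·p₂) ≈ 1.773 rad (101.6°).
Interpolate at f = 2/5 with slerp weights a = sin((1−f)δ)/sin δ ≈ 0.892, b = sin(fδ)/sin δ ≈ 0.665.
p = a·p₁ + b·p₂ ≈ (-0.493, -0.517, -0.700); φ = arcsin(p_z) ≈ -44.40°, λ = atan2(p_y, p_x) ≈ -133.66°.

≈ 44°S, 134°W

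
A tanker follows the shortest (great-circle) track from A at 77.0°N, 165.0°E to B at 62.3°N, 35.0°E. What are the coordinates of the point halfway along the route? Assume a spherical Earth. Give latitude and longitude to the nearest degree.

Convert each endpoint to a unit vector on the sphere (x = cos φ cos λ, y = cos φ sin λ, z = sin φ).
The central angle between the endpoints is δ = arccos(p₁·p₂) ≈ 0.651 rad (37.3°).
Interpolate at f = 1/2 with slerp weights a = sin((1−f)δ)/sin δ ≈ 0.528, b = sin(fδ)/sin δ ≈ 0.528.
p = a·p₁ + b·p₂ ≈ (0.086, 0.171, 0.981); φ = arcsin(p_z) ≈ 78.94°, λ = atan2(p_y, p_x) ≈ 63.28°.

≈ 79°N, 63°E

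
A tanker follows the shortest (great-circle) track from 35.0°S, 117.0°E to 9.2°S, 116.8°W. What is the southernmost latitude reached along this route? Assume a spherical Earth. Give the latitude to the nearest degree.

≈ 45°S

The great circle lies in the plane with unit normal n̂ = (p₁ × p₂)/|p₁ × p₂|.
Here n̂_z ≈ +0.707; the vertex latitude is φ_max = arccos|n̂_z| ≈ 45.0°.
Check via Clairaut: cos φ_max = |cos φ₁| · sin C = cos(35.0°)·sin(120.3°) ≈ 0.707, again giving ≈ 45.0°.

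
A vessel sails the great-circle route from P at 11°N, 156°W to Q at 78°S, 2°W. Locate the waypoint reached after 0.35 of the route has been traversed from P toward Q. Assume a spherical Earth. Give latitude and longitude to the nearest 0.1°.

≈ 27.9°S, 152.0°W

Write both endpoints as unit vectors p₁, p₂ with components (cos φ cos λ, cos φ sin λ, sin φ).
The central angle between the endpoints is δ = arccos(p₁·p₂) ≈ 1.950 rad (111.7°).
Interpolate at f = 0.35 with slerp weights a = sin((1−f)δ)/sin δ ≈ 1.027, b = sin(fδ)/sin δ ≈ 0.679.
p = a·p₁ + b·p₂ ≈ (-0.780, -0.415, -0.468); φ = arcsin(p_z) ≈ -27.91°, λ = atan2(p_y, p_x) ≈ -151.98°.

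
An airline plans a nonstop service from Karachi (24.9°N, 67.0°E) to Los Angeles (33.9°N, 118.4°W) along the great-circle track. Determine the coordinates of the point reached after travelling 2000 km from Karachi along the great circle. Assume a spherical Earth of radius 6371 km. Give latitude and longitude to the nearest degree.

≈ (43°N, 69°E)

Convert each endpoint to a unit vector on the sphere (x = cos φ cos λ, y = cos φ sin λ, z = sin φ).
The central angle between the endpoints is δ = arccos(p₁·p₂) ≈ 2.111 rad (121.0°). The total great-circle distance is δ·R ≈ 2.111 × 6371 ≈ 13452 km, so the target fraction is f = 2000/13452 ≈ 0.149.
Interpolate at f ≈ 0.149 with slerp weights a = sin((1−f)δ)/sin δ ≈ 1.136, b = sin(fδ)/sin δ ≈ 0.360.
p = a·p₁ + b·p₂ ≈ (0.261, 0.686, 0.679); φ = arcsin(p_z) ≈ 42.80°, λ = atan2(p_y, p_x) ≈ 69.20°.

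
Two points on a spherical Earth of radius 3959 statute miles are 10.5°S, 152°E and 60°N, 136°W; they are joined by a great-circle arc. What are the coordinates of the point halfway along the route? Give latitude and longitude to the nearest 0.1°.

Write both endpoints as unit vectors p₁, p₂ with components (cos φ cos λ, cos φ sin λ, sin φ).
The central angle between the endpoints is δ = arccos(p₁·p₂) ≈ 1.577 rad (90.3°).
Interpolate at f = 1/2 with slerp weights a = sin((1−f)δ)/sin δ ≈ 0.709, b = sin(fδ)/sin δ ≈ 0.709.
p = a·p₁ + b·p₂ ≈ (-0.871, 0.081, 0.485); φ = arcsin(p_z) ≈ 29.01°, λ = atan2(p_y, p_x) ≈ 174.68°.

≈ 29.0°N, 174.7°E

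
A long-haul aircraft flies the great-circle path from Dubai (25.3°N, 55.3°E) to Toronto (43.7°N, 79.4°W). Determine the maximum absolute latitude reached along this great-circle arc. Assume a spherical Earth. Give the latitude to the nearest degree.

≈ 62°N

The great circle lies in the plane with unit normal n̂ = (p₁ × p₂)/|p₁ × p₂|.
Here n̂_z ≈ -0.471; the vertex latitude is φ_max = arccos|n̂_z| ≈ 61.9°.
Check via Clairaut: cos φ_max = |cos φ₁| · sin C = cos(25.3°)·sin(31.4°) ≈ 0.471, again giving ≈ 61.9°.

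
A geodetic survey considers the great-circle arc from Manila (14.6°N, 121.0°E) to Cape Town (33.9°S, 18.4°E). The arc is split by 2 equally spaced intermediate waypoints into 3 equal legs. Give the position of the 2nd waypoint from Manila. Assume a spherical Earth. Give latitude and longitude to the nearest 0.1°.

Convert each endpoint to a unit vector on the sphere (x = cos φ cos λ, y = cos φ sin λ, z = sin φ).
The central angle between the endpoints is δ = arccos(p₁·p₂) ≈ 1.892 rad (108.4°).
Interpolate at f = 2/3 with slerp weights a = sin((1−f)δ)/sin δ ≈ 0.622, b = sin(fδ)/sin δ ≈ 1.004.
p = a·p₁ + b·p₂ ≈ (0.481, 0.779, -0.403); φ = arcsin(p_z) ≈ -23.78°, λ = atan2(p_y, p_x) ≈ 58.30°.

≈ 23.8°S, 58.3°E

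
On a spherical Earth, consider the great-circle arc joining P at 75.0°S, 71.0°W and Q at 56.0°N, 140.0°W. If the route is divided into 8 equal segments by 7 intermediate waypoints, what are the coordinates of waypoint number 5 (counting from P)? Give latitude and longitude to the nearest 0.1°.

≈ 5.8°N, 123.2°W

Convert each endpoint to a unit vector on the sphere (x = cos φ cos λ, y = cos φ sin λ, z = sin φ).
The central angle between the endpoints is δ = arccos(p₁·p₂) ≈ 2.417 rad (138.5°).
Interpolate at f = 5/8 with slerp weights a = sin((1−f)δ)/sin δ ≈ 1.188, b = sin(fδ)/sin δ ≈ 1.506.
p = a·p₁ + b·p₂ ≈ (-0.545, -0.832, 0.101); φ = arcsin(p_z) ≈ 5.81°, λ = atan2(p_y, p_x) ≈ -123.23°.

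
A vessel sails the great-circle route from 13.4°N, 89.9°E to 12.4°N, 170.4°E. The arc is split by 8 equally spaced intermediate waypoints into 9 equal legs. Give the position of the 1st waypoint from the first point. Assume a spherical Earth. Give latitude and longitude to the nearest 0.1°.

≈ 14.8°N, 98.7°E

Write both endpoints as unit vectors p₁, p₂ with components (cos φ cos λ, cos φ sin λ, sin φ).
The central angle between the endpoints is δ = arccos(p₁·p₂) ≈ 1.363 rad (78.1°).
Interpolate at f = 1/9 with slerp weights a = sin((1−f)δ)/sin δ ≈ 0.957, b = sin(fδ)/sin δ ≈ 0.154.
p = a·p₁ + b·p₂ ≈ (-0.147, 0.956, 0.255); φ = arcsin(p_z) ≈ 14.76°, λ = atan2(p_y, p_x) ≈ 98.73°.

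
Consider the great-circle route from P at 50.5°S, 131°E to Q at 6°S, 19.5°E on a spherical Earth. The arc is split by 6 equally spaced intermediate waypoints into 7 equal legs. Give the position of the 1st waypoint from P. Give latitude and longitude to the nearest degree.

≈ 53°S, 109°E

The haversine formula gives a central angle δ ≈ 1.723 rad (98.7°) between the endpoints.
Interpolate at f = 1/7 with slerp weights a = sin((1−f)δ)/sin δ ≈ 1.007, b = sin(fδ)/sin δ ≈ 0.246.
p = a·p₁ + b·p₂ ≈ (-0.189, 0.565, -0.803); φ = arcsin(p_z) ≈ -53.41°, λ = atan2(p_y, p_x) ≈ 108.51°.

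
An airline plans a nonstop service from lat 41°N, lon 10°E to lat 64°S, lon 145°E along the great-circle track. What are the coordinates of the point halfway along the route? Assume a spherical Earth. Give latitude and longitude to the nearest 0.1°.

Convert each endpoint to a unit vector on the sphere (x = cos φ cos λ, y = cos φ sin λ, z = sin φ).
The central angle between the endpoints is δ = arccos(p₁·p₂) ≈ 2.539 rad (145.4°).
Interpolate at f = 1/2 with slerp weights a = sin((1−f)δ)/sin δ ≈ 1.684, b = sin(fδ)/sin δ ≈ 1.684.
p = a·p₁ + b·p₂ ≈ (0.647, 0.644, -0.409); φ = arcsin(p_z) ≈ -24.12°, λ = atan2(p_y, p_x) ≈ 44.88°.

≈ lat 24.1°S, lon 44.9°E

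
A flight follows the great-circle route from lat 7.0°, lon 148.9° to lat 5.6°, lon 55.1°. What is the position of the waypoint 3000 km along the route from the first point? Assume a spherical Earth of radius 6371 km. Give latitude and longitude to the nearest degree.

≈ lat 9°, lon 122°

Convert each endpoint to a unit vector on the sphere (x = cos φ cos λ, y = cos φ sin λ, z = sin φ).
The central angle between the endpoints is δ = arccos(p₁·p₂) ≈ 1.624 rad (93.1°). The total great-circle distance is δ·R ≈ 1.624 × 6371 ≈ 10349 km, so the target fraction is f = 3000/10349 ≈ 0.290.
Interpolate at f ≈ 0.290 with slerp weights a = sin((1−f)δ)/sin δ ≈ 0.916, b = sin(fδ)/sin δ ≈ 0.454.
p = a·p₁ + b·p₂ ≈ (-0.519, 0.840, 0.156); φ = arcsin(p_z) ≈ 8.97°, λ = atan2(p_y, p_x) ≈ 121.72°.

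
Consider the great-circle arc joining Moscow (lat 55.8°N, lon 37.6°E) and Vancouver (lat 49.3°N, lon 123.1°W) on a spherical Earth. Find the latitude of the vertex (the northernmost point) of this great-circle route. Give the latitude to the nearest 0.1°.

The great circle lies in the plane with unit normal n̂ = (p₁ × p₂)/|p₁ × p₂|.
Here n̂_z ≈ -0.126; the vertex latitude is φ_max = arccos|n̂_z| ≈ 82.7°.
Check via Clairaut: cos φ_max = |cos φ₁| · sin C = cos(55.8°)·sin(13.0°) ≈ 0.126, again giving ≈ 82.7°.

≈ 82.7°N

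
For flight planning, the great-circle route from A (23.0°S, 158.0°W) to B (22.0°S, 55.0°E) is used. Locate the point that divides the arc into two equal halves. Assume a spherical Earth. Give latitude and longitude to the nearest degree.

≈ (56°S, 128°E)

From cos δ = sin φ₁ sin φ₂ + cos φ₁ cos φ₂ cos Δλ, the central angle is δ ≈ 2.177 rad (124.7°).
Interpolate at f = 1/2 with slerp weights a = sin((1−f)δ)/sin δ ≈ 1.078, b = sin(fδ)/sin δ ≈ 1.078.
p = a·p₁ + b·p₂ ≈ (-0.347, 0.447, -0.825); φ = arcsin(p_z) ≈ -55.56°, λ = atan2(p_y, p_x) ≈ 127.80°.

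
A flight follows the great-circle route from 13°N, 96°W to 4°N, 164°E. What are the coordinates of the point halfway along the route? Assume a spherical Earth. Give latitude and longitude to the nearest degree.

≈ 13°N, 147°W

Convert each endpoint to a unit vector on the sphere (x = cos φ cos λ, y = cos φ sin λ, z = sin φ).
The central angle between the endpoints is δ = arccos(p₁·p₂) ≈ 1.724 rad (98.8°).
Interpolate at f = 1/2 with slerp weights a = sin((1−f)δ)/sin δ ≈ 0.768, b = sin(fδ)/sin δ ≈ 0.768.
p = a·p₁ + b·p₂ ≈ (-0.815, -0.533, 0.226); φ = arcsin(p_z) ≈ 13.09°, λ = atan2(p_y, p_x) ≈ -146.80°.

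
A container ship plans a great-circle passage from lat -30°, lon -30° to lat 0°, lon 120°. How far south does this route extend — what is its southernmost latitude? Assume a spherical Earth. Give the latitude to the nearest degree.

≈ -49°

The great circle lies in the plane with unit normal n̂ = (p₁ × p₂)/|p₁ × p₂|.
Here n̂_z ≈ +0.655; the vertex latitude is φ_max = arccos|n̂_z| ≈ 49.1°.
Check via Clairaut: cos φ_max = |cos φ₁| · sin C = cos(30.0°)·sin(130.9°) ≈ 0.655, again giving ≈ 49.1°.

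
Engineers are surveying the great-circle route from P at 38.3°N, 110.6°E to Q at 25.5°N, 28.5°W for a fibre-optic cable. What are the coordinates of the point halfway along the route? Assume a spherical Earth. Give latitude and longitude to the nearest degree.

≈ 60°N, 30°E

Write both endpoints as unit vectors p₁, p₂ with components (cos φ cos λ, cos φ sin λ, sin φ).
The central angle between the endpoints is δ = arccos(p₁·p₂) ≈ 1.843 rad (105.6°).
Interpolate at f = 1/2 with slerp weights a = sin((1−f)δ)/sin δ ≈ 0.827, b = sin(fδ)/sin δ ≈ 0.827.
p = a·p₁ + b·p₂ ≈ (0.428, 0.251, 0.868); φ = arcsin(p_z) ≈ 60.27°, λ = atan2(p_y, p_x) ≈ 30.44°.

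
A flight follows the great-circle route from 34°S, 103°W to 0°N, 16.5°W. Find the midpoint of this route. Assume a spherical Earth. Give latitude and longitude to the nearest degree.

Write both endpoints as unit vectors p₁, p₂ with components (cos φ cos λ, cos φ sin λ, sin φ).
The central angle between the endpoints is δ = arccos(p₁·p₂) ≈ 1.520 rad (87.1°).
Interpolate at f = 1/2 with slerp weights a = sin((1−f)δ)/sin δ ≈ 0.690, b = sin(fδ)/sin δ ≈ 0.690.
p = a·p₁ + b·p₂ ≈ (0.533, -0.753, -0.386); φ = arcsin(p_z) ≈ -22.69°, λ = atan2(p_y, p_x) ≈ -54.72°.

≈ 23°S, 55°W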